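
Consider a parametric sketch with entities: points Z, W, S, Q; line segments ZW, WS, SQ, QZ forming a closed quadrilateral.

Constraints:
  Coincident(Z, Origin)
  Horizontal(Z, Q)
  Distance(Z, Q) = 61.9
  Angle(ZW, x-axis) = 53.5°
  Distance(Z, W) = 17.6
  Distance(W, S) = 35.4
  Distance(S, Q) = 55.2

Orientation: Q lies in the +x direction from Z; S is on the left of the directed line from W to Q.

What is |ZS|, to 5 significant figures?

52.956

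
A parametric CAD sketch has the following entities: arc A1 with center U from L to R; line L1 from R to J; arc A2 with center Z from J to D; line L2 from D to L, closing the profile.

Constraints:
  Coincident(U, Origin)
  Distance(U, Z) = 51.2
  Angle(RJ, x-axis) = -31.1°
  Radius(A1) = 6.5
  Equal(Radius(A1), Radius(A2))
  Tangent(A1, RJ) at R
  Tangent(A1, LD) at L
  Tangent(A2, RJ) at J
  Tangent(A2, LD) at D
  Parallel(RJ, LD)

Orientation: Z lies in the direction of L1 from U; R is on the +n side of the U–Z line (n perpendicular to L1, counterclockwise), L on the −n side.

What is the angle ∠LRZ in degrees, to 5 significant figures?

82.765°

U is at the origin and Z lies 51.2 along u from U, so Z = 51.2·u = (43.841, -26.447). Tangency of A1 to both parallel lines with radius 6.5 puts R and L at U ± 6.5·n: R = (3.3575, 5.5657), L = (-3.3575, -5.5657). Then cos ∠LRZ = RL·RZ / (|RL||RZ|), giving 82.765°.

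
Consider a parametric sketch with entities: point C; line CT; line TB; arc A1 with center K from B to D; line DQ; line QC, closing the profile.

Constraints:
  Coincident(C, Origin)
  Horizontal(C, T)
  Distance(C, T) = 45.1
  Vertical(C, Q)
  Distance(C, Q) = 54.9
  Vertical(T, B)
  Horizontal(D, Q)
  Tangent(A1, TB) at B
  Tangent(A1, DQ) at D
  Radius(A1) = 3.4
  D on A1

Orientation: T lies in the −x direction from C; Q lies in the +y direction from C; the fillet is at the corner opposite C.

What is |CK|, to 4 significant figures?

66.27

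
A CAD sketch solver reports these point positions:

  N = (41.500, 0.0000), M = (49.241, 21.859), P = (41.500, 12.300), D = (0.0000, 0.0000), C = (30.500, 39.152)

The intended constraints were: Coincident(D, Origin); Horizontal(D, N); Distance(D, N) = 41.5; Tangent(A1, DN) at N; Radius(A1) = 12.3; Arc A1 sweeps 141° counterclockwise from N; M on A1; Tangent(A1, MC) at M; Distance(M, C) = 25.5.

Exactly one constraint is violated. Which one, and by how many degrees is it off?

Tangent(A1, MC) at M — off by 3.70°.

D = (0.00, 0.00) ✓; D.y = 0.00, N.y = 0.00 ✓; |DN| = 41.50 ✓; ∠(PN, ND) = 90.00° ✓; |PN| = 12.30 ✓; bearing(P→M) − bearing(P→N) = 141.0° ✓; |PM| = 12.30 ✓; ∠(PM, MC) = 93.70° ✗; |MC| = 25.50 ✓.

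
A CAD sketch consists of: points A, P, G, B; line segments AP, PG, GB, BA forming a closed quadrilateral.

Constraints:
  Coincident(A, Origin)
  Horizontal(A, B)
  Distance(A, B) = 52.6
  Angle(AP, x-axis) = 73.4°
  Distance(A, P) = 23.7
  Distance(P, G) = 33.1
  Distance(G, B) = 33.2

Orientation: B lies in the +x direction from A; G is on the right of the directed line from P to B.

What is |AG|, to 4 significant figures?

21.61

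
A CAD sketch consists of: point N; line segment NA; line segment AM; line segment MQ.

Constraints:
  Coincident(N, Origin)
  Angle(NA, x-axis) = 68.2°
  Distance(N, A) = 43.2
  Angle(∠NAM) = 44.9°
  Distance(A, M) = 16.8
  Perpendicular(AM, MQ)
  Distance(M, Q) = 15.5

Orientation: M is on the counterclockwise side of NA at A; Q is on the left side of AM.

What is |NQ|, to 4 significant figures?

20.38

N is at the origin; NA runs at 68.2° with length 43.2, so A = 43.2·(cos 68.2°, sin 68.2°) = (16.04, 40.11). ∠NAM = 44.9°, so AM runs at 68.2° + (180° − 44.9°) = 203.3° from the x-axis; with |AM| = 16.8, M = A + 16.8·(cos 203.3°, sin 203.3°) = (0.6132, 33.47). The perpendicularity gives MQ at right angles to AM; with |MQ| = 15.5 on the left of AM, Q = M + 15.5·(0.3955, -0.9184) = (6.744, 19.23). Then |NQ| = |Q − N| = 20.38.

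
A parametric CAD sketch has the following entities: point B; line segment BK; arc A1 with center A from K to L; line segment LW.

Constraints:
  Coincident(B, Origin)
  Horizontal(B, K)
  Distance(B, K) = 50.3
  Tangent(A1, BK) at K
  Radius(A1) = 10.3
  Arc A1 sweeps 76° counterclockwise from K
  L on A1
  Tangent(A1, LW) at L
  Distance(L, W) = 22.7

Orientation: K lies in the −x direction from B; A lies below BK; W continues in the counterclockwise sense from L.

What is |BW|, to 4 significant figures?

72.23

On A1, K sits at bearing 90° from A; a 76° counterclockwise sweep puts L at bearing 166°, so L = A + 10.3·(cos 166°, sin 166°) = (-60.29, -7.808). Tangency of A1 to LW means the radius AL is perpendicular to LW, so LW runs along (−sin 166°, cos 166°); with |LW| = 22.7, W = (-65.79, -29.83). Then |BW| = |W − B| = 72.23.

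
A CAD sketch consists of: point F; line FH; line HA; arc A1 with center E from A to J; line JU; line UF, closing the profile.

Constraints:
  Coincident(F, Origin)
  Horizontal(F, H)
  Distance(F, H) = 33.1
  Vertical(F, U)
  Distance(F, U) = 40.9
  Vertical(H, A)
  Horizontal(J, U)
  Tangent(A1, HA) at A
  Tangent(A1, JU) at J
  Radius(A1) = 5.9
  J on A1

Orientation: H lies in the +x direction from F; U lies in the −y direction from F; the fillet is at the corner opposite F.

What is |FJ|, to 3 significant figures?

49.1

The virtual corner opposite F is at (33.1, -40.9). Since A1 is tangent to HA there, EA ⟂ HA and tangency of A1 to JU means the radius EJ is perpendicular to JU, with radius 5.9, so the center E sits 5.9 in from both sides at E = (27.2, -35.0). That places the tangent points at A = (33.1, -35.0) on HA and J = (27.2, -40.9) on JU. Then |FJ| = |J − F| = 49.1.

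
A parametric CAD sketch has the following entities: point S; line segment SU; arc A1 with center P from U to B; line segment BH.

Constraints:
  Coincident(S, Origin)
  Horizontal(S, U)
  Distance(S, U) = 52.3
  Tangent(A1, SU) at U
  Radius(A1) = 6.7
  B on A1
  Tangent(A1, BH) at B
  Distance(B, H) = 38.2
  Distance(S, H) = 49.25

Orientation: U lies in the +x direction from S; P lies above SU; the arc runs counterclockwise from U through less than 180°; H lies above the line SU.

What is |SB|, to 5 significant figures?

58.219

S is at the origin; S and U share the same y with |SU| = 52.3 and U on the +x side, so U = (52.300, 0.0000). A1 meets SU tangentially, so PU is at right angles to SU, so P = U + (0, 6.7) = (52.300, 6.7000). Since PB ⟂ BH (tangency), |PH| = √(6.7² + 38.2²) = 38.783 regardless of where B sits on A1. So H lies on both circle(S, 49.25) and circle(P, 38.783); the above-SU intersection is H = (30.427, 38.727). B is the foot of the tangent from H: B = (57.097, 11.378).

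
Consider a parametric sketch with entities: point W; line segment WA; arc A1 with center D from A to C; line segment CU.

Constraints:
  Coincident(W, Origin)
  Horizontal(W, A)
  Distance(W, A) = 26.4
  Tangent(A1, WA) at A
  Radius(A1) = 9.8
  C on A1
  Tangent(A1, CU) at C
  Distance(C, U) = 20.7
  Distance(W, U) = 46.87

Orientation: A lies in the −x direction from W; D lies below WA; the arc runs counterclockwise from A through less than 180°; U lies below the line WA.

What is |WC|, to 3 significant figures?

37.6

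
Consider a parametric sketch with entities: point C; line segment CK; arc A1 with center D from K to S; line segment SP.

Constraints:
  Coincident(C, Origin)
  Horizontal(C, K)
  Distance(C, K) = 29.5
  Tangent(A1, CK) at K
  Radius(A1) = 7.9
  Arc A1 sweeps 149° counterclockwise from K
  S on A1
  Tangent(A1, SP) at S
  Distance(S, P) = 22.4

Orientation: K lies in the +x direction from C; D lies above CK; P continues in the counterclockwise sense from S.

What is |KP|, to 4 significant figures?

30.26

C is at the origin; C and K share the same y with |CK| = 29.5 and K on the +x side, so K = (29.50, 0.000). The tangent condition forces DK to be normal to CK, so D = K + (0, 7.9) = (29.50, 7.900). On A1, K sits at bearing -90° from D; a 149° counterclockwise sweep puts S at bearing 59°, so S = D + 7.9·(cos 59°, sin 59°) = (33.57, 14.67). Since A1 is tangent to SP there, DS ⟂ SP, so SP runs along (−sin 59°, cos 59°); with |SP| = 22.4, P = (14.37, 26.21). Then |KP| = |P − K| = 30.26.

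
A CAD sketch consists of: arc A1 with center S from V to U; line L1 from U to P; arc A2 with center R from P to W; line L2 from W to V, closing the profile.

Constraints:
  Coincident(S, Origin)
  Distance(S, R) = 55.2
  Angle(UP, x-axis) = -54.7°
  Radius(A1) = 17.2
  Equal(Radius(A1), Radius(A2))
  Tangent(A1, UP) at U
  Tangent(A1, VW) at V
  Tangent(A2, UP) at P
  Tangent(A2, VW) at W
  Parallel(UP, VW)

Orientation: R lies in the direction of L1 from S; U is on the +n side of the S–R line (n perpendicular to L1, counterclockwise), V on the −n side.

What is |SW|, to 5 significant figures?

57.818

Tangency of A1 to both parallel lines with radius 17.2 puts U and V at S ± 17.2·n: U = (14.038, 9.9392), V = (-14.038, -9.9392). Equal radii place P and W the same way about R: P = R + 17.2·n = (45.935, -35.112), W = R − 17.2·n = (17.860, -54.990). Then |SW| = |W − S| = 57.818.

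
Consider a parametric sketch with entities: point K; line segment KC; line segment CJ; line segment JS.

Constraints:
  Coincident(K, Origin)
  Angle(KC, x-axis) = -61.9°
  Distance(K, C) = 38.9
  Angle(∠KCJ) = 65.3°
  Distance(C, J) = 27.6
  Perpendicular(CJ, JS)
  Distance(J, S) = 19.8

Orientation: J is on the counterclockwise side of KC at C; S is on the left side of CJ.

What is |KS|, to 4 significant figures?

19.24

K is at the origin; KC runs at -61.9° with length 38.9, so C = 38.9·(cos -61.9°, sin -61.9°) = (18.32, -34.31). ∠KCJ = 65.3°, so CJ runs at -61.9° + (180° − 65.3°) = 52.80° from the x-axis; with |CJ| = 27.6, J = C + 27.6·(cos 52.80°, sin 52.80°) = (35.01, -12.33). The perpendicularity gives JS at right angles to CJ; with |JS| = 19.8 on the left of CJ, S = J + 19.8·(-0.7965, 0.6046) = (19.24, -0.3594). Then |KS| = |S − K| = 19.24.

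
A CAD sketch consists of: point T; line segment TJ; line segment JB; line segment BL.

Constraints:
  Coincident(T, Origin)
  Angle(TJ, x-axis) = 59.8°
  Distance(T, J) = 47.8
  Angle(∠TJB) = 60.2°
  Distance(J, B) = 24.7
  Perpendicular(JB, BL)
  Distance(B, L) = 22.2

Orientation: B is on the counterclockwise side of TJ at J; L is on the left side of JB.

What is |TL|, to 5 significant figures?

19.302

∠TJB = 60.2°, so JB runs at 59.8° + (180° − 60.2°) = 179.60° from the x-axis; with |JB| = 24.7, B = J + 24.7·(cos 179.60°, sin 179.60°) = (-0.65504, 41.485). JB is perpendicular to BL; with |BL| = 22.2 on the left of JB, L = B + 22.2·(-0.0069813, -0.99998) = (-0.81003, 19.285). Then |TL| = |L − T| = 19.302.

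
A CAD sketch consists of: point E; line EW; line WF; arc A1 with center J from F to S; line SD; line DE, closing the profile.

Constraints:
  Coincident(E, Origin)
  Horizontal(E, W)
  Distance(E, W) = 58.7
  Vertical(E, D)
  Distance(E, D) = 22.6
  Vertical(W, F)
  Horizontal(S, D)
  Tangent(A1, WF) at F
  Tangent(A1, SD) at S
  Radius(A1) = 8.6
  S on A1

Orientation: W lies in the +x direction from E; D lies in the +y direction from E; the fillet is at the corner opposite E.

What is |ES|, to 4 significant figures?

54.96

E is at the origin; EW is horizontal with |EW| = 58.7 and W on the +x side, so W = (58.70, 0.000). E and D share the same x with |ED| = 22.6 and D on the +y side, so D = (0.000, 22.60). The virtual corner opposite E is at (58.70, 22.60). Tangency of A1 to WF means the radius JF is perpendicular to WF and the tangent condition forces JS to be normal to SD, with radius 8.6, so the center J sits 8.6 in from both sides at J = (50.10, 14.00). That places the tangent points at F = (58.70, 14.00) on WF and S = (50.10, 22.60) on SD. Then |ES| = |S − E| = 54.96.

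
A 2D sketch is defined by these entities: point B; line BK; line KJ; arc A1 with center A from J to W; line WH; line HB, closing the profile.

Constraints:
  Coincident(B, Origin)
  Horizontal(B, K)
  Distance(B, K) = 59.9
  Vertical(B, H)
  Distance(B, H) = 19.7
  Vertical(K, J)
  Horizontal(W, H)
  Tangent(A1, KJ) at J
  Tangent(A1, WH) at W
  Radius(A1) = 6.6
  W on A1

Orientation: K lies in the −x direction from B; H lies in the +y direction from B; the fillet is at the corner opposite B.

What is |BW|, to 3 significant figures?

56.8

The virtual corner opposite B is at (-59.9, 19.7). Since A1 is tangent to KJ there, AJ ⟂ KJ and the tangent condition forces AW to be normal to WH, with radius 6.6, so the center A sits 6.6 in from both sides at A = (-53.3, 13.1). That places the tangent points at J = (-59.9, 13.1) on KJ and W = (-53.3, 19.7) on WH. Then |BW| = |W − B| = 56.8.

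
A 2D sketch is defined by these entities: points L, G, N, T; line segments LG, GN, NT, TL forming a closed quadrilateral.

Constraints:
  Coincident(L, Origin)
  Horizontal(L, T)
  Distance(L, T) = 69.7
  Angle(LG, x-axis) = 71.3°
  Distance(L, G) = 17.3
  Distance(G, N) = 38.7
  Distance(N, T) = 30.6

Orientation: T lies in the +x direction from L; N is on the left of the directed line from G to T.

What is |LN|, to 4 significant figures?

47.39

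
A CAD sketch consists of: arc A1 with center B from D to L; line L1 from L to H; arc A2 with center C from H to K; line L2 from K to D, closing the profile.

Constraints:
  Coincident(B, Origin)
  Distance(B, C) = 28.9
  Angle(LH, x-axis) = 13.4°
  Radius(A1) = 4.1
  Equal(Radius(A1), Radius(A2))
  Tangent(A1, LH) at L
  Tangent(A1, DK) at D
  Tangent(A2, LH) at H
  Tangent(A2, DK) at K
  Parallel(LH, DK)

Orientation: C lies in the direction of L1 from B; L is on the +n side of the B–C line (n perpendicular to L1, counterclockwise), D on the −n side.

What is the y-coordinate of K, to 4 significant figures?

2.709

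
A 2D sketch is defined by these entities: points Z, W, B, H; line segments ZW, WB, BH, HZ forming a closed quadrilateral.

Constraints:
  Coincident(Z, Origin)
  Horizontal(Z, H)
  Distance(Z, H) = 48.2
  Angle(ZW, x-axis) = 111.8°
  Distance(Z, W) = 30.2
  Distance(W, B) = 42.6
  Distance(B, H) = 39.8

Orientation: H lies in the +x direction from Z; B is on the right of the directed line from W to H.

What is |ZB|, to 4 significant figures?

13.21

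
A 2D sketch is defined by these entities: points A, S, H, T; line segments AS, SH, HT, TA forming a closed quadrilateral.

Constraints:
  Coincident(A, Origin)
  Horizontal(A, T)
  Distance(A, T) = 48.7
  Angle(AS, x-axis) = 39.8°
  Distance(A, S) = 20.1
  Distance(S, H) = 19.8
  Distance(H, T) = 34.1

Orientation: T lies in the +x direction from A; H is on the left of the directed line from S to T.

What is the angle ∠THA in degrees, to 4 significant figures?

82.06°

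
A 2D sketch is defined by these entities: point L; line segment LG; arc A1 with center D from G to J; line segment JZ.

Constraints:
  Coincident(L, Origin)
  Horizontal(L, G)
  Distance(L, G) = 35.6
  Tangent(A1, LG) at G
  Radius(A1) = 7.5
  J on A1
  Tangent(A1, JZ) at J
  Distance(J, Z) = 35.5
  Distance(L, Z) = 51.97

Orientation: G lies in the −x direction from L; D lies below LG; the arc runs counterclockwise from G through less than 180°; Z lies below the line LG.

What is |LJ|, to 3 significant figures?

43.8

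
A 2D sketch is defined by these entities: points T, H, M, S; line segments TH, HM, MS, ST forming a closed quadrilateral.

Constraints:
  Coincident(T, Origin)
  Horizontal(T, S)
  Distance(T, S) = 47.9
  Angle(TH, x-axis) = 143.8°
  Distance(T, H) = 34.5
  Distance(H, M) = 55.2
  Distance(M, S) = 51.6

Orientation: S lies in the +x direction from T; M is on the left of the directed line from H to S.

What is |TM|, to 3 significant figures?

49.6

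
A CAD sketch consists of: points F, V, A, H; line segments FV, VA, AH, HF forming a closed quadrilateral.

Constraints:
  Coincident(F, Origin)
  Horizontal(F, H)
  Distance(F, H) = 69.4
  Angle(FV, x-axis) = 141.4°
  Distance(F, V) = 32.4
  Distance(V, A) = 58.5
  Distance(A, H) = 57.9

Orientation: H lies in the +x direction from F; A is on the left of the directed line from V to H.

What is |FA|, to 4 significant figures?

50.79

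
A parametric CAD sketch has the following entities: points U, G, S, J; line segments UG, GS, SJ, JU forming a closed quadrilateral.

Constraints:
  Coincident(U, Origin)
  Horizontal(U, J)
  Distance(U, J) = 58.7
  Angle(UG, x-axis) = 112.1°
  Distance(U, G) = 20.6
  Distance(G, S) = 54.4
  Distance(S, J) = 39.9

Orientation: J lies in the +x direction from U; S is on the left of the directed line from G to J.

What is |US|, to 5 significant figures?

57.175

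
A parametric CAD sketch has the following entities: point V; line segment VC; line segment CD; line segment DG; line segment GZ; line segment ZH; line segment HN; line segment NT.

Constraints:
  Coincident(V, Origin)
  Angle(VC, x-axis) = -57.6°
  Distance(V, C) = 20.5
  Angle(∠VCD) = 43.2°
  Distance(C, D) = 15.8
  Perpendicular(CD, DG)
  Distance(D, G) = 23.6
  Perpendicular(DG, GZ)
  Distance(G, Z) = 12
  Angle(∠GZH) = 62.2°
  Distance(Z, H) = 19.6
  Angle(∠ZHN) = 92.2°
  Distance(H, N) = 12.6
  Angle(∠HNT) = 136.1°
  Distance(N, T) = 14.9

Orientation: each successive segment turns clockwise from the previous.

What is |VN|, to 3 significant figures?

9.65

∠GZH = 62.2° gives ZH at -132° from the x-axis; with |ZH| = 19.6, H = (0.00719, -8.02). ∠ZHN = 92.2° gives HN at 140° from the x-axis; with |HN| = 12.6, N = (-9.64, 0.0742). Then |VN| = |N − V| = 9.65.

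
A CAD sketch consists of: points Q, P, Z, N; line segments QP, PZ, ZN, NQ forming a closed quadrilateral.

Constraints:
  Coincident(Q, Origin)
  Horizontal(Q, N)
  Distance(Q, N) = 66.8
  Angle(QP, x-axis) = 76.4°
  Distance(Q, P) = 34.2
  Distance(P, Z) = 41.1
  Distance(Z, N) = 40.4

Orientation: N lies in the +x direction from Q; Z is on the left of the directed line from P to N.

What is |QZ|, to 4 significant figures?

60.99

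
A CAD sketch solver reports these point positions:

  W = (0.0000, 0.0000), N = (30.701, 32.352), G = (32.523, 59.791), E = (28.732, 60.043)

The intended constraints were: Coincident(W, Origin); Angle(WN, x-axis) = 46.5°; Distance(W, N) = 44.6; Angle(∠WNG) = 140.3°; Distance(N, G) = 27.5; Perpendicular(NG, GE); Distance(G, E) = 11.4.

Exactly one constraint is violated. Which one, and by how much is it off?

Distance(G, E) = 11.4 — off by 7.60.

W = (0.00, 0.00) ✓; WN at 46.50° ✓; |WN| = 44.60 ✓; ∠WNG = 140.3° ✓; |NG| = 27.50 ✓; ∠(NG, GE) = 90.00° ✓; |GE| = 3.799 ✗.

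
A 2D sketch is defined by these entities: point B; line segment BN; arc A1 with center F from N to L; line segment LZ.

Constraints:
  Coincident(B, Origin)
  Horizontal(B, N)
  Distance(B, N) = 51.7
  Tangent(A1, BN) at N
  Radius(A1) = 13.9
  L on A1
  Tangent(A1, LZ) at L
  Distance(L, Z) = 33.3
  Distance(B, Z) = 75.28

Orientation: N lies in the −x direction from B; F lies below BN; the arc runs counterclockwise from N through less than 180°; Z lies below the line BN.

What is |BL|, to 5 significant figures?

67.436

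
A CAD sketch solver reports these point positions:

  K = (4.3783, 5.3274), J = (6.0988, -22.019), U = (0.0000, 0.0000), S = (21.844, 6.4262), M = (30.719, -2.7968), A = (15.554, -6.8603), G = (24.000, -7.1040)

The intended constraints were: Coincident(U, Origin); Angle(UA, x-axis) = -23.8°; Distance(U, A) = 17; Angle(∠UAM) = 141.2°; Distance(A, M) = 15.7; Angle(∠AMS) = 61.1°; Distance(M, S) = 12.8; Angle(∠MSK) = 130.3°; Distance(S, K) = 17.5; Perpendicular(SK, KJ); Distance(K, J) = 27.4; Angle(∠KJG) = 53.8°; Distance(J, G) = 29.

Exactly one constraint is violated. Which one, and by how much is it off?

Distance(J, G) = 29 — off by 5.70.

U = (0.00, 0.00) ✓; UA at -23.80° ✓; |UA| = 17.00 ✓; ∠UAM = 141.2° ✓; |AM| = 15.70 ✓; ∠AMS = 61.10° ✓; |MS| = 12.80 ✓; ∠MSK = 130.3° ✓; |SK| = 17.50 ✓; ∠(SK, KJ) = 90.00° ✓; |KJ| = 27.40 ✓; ∠KJG = 53.80° ✓; |JG| = 23.30 ✗.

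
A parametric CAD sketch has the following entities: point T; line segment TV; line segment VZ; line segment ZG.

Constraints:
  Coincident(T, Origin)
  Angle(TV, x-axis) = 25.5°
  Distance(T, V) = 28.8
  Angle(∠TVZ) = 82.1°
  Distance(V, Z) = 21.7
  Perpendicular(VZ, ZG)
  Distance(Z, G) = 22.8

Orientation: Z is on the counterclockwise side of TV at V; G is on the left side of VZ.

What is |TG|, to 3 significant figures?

18.6

T is at the origin; TV runs at 25.5° with length 28.8, so V = 28.8·(cos 25.5°, sin 25.5°) = (26.0, 12.4). ∠TVZ = 82.1°, so VZ runs at 25.5° + (180° − 82.1°) = 123° from the x-axis; with |VZ| = 21.7, Z = V + 21.7·(cos 123°, sin 123°) = (14.0, 30.5). The perpendicularity gives ZG at right angles to VZ; with |ZG| = 22.8 on the left of VZ, G = Z + 22.8·(-0.835, -0.550) = (-4.99, 18.0). Then |TG| = |G − T| = 18.6.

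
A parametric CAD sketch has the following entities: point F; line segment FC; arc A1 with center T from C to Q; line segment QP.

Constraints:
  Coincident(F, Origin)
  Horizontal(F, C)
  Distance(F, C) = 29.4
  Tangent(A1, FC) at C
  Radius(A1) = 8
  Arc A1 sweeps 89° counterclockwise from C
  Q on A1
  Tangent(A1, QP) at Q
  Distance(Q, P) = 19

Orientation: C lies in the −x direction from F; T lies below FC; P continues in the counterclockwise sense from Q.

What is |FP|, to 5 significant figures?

46.313

On A1, C sits at bearing 90° from T; an 89° counterclockwise sweep puts Q at bearing 179°, so Q = T + 8.0·(cos 179°, sin 179°) = (-37.399, -7.8604). The tangent condition forces TQ to be normal to QP, so QP runs along (−sin 179°, cos 179°); with |QP| = 19.0, P = (-37.730, -26.857). Then |FP| = |P − F| = 46.313.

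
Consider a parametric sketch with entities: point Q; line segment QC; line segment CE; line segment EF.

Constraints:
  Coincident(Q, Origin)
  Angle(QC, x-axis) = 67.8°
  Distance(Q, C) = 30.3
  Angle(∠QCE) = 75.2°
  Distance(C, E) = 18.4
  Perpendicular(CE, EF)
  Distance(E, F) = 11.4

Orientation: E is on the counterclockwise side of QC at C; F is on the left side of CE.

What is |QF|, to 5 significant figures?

20.829

∠QCE = 75.2°, so CE runs at 67.8° + (180° − 75.2°) = 172.60° from the x-axis; with |CE| = 18.4, E = C + 18.4·(cos 172.60°, sin 172.60°) = (-6.7982, 30.424). CE is perpendicular to EF; with |EF| = 11.4 on the left of CE, F = E + 11.4·(-0.12880, -0.99167) = (-8.2664, 19.119). Then |QF| = |F − Q| = 20.829.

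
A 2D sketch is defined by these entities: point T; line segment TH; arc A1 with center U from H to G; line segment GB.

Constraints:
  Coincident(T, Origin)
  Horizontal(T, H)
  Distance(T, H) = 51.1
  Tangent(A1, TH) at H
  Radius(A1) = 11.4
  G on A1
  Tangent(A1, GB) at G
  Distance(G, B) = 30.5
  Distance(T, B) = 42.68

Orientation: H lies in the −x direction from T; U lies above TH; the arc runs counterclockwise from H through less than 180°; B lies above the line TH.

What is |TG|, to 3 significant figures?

41.4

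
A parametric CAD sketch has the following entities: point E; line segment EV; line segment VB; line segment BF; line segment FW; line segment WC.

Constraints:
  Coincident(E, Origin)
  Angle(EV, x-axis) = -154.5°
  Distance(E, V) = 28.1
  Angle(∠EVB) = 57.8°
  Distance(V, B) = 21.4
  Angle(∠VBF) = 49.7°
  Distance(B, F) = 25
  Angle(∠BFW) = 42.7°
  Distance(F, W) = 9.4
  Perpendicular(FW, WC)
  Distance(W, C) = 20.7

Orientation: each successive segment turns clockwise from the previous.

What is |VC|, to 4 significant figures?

27.00

E is at the origin; EV runs at -154.5° with length 28.1, so V = (-25.36, -12.10). ∠EVB = 57.8° gives VB at 83.30° from the x-axis; with |VB| = 21.4, B = (-22.87, 9.156). ∠VBF = 49.7° gives BF at -47.00° from the x-axis; with |BF| = 25.0, F = (-5.816, -9.127). ∠BFW = 42.7° gives FW at 175.7° from the x-axis; with |FW| = 9.4, W = (-15.19, -8.423). FW ⟂ WC, so WC runs at 85.70°; with |WC| = 20.7, C = (-13.64, 12.22). Then |VC| = |C − V| = 27.00.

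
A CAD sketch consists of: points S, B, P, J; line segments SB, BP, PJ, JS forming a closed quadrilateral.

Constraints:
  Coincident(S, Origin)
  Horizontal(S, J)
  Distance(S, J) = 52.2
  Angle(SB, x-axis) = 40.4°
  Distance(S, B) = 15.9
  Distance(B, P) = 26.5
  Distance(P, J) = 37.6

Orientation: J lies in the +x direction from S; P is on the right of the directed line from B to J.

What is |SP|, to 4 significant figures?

23.75

S is at the origin; S and J share the same y with |SJ| = 52.2 and J in +x, so J = (52.2, 0). SB runs at 40.4° with |SB| = 15.9, so B = (12.11, 10.31). P is determined by |BP| = 26.5 and |PJ| = 37.6 together: it lies at the intersection of circle(B, 26.5) and circle(J, 37.6). With |BJ| = 41.39, the foot of the radical line on BJ is 12.10 from B and the perpendicular offset is √(26.5² − 12.10²) = 23.57. Taking the right-of-BJ solution: P = (17.96, -15.54).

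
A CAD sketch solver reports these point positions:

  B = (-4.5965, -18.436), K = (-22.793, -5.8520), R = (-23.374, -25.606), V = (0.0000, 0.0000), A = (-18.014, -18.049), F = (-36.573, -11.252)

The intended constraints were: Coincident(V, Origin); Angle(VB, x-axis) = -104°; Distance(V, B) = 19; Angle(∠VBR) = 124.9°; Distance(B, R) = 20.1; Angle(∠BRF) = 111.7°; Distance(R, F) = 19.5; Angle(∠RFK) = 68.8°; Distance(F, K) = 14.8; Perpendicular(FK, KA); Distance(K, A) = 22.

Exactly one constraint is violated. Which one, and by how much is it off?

Distance(K, A) = 22 — off by 8.90.

V = (0.00, 0.00) ✓; VB at -104.0° ✓; |VB| = 19.00 ✓; ∠VBR = 124.9° ✓; |BR| = 20.10 ✓; ∠BRF = 111.7° ✓; |RF| = 19.50 ✓; ∠RFK = 68.80° ✓; |FK| = 14.80 ✓; ∠(FK, KA) = 90.00° ✓; |KA| = 13.10 ✗.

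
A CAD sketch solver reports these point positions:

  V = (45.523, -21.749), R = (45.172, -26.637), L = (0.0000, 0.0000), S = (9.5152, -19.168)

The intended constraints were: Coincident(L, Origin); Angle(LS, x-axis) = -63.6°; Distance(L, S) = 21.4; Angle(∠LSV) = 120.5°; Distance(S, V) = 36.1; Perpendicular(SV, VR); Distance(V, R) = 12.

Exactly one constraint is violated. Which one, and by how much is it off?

Distance(V, R) = 12 — off by 7.10.

L = (0.00, 0.00) ✓; LS at -63.60° ✓; |LS| = 21.40 ✓; ∠LSV = 120.5° ✓; |SV| = 36.10 ✓; ∠(SV, VR) = 90.01° ✓; |VR| = 4.901 ✗.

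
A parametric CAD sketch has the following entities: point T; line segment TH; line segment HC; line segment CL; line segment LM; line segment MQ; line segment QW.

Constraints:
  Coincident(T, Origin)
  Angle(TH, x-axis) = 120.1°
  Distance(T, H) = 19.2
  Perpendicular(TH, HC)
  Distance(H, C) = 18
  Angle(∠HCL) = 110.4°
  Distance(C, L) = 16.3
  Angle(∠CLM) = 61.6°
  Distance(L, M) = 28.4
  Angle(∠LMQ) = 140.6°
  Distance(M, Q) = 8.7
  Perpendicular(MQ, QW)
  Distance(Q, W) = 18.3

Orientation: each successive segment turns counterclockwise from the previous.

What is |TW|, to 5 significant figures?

26.850

T is at the origin; TH runs at 120.1° with length 19.2, so H = (-9.6290, 16.611). TH ⟂ HC, so HC runs at -149.90°; with |HC| = 18.0, C = (-25.202, 7.5837). ∠HCL = 110.4° gives CL at -80.300° from the x-axis; with |CL| = 16.3, L = (-22.455, -8.4833). ∠CLM = 61.6° gives LM at 38.100° from the x-axis; with |LM| = 28.4, M = (-0.10640, 9.0406). ∠LMQ = 140.6° gives MQ at 77.500° from the x-axis; with |MQ| = 8.7, Q = (1.7766, 17.534). MQ ⟂ QW, so QW runs at 167.50°; with |QW| = 18.3, W = (-16.090, 21.495). Then |TW| = |W − T| = 26.850.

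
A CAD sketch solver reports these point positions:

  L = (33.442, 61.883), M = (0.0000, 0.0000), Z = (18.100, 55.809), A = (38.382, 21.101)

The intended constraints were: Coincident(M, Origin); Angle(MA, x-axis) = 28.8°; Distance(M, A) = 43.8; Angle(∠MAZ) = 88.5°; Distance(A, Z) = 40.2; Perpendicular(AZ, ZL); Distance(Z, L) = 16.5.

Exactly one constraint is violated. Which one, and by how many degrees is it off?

Perpendicular(AZ, ZL) — off by 8.70°.

M = (0.00, 0.00) ✓; MA at 28.80° ✓; |MA| = 43.80 ✓; ∠MAZ = 88.50° ✓; |AZ| = 40.20 ✓; ∠(AZ, ZL) = 98.70° ✗; |ZL| = 16.50 ✓.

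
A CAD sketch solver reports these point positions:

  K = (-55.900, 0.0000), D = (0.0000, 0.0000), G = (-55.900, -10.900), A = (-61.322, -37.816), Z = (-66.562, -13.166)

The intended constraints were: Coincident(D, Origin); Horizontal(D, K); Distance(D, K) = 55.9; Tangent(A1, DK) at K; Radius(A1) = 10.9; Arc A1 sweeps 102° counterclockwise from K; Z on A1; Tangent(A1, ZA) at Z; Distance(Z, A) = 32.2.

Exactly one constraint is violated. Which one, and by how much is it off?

Distance(Z, A) = 32.2 — off by 7.00.

D = (0.00, 0.00) ✓; D.y = 0.00, K.y = 0.00 ✓; |DK| = 55.90 ✓; ∠(GK, KD) = 90.00° ✓; |GK| = 10.90 ✓; bearing(G→Z) − bearing(G→K) = 102.0° ✓; |GZ| = 10.90 ✓; ∠(GZ, ZA) = 90.00° ✓; |ZA| = 25.20 ✗.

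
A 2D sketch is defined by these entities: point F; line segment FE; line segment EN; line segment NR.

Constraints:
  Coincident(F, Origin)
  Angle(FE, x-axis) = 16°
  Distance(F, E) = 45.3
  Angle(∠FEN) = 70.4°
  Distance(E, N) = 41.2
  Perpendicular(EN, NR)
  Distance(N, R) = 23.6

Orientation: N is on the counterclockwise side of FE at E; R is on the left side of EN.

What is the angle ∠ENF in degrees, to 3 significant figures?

58.6°

F is at the origin; FE runs at 16.0° with length 45.3, so E = 45.3·(cos 16.0°, sin 16.0°) = (43.5, 12.5). ∠FEN = 70.4°, so EN runs at 16.0° + (180° − 70.4°) = 126° from the x-axis; with |EN| = 41.2, N = E + 41.2·(cos 126°, sin 126°) = (19.6, 46.0). Then cos ∠ENF = NE·NF / (|NE||NF|), giving 58.6°.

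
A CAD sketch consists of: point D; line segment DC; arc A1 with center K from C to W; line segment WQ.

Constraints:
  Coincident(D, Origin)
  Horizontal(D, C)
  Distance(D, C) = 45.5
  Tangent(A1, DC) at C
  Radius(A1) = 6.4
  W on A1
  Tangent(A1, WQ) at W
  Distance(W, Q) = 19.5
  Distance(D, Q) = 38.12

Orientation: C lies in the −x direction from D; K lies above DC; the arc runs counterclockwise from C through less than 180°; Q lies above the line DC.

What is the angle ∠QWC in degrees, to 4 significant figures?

147.4°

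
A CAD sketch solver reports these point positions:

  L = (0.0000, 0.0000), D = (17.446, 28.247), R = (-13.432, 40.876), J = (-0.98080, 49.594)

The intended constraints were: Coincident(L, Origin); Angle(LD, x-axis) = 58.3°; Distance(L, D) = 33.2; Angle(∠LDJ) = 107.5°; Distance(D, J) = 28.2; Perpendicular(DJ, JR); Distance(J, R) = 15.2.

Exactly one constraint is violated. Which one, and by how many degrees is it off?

Perpendicular(DJ, JR) — off by 5.80°.

L = (0.00, 0.00) ✓; LD at 58.30° ✓; |LD| = 33.20 ✓; ∠LDJ = 107.5° ✓; |DJ| = 28.20 ✓; ∠(DJ, JR) = 84.20° ✗; |JR| = 15.20 ✓.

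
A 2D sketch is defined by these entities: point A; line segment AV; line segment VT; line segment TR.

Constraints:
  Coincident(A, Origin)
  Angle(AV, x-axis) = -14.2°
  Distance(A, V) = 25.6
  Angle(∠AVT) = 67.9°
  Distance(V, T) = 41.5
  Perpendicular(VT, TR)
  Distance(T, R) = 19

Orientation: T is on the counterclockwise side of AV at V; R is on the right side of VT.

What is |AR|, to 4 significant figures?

53.30

∠AVT = 67.9°, so VT runs at -14.2° + (180° − 67.9°) = 97.90° from the x-axis; with |VT| = 41.5, T = V + 41.5·(cos 97.90°, sin 97.90°) = (19.11, 34.83). VT is perpendicular to TR; with |TR| = 19.0 on the right of VT, R = T + 19.0·(0.9905, 0.1374) = (37.93, 37.44). Then |AR| = |R − A| = 53.30.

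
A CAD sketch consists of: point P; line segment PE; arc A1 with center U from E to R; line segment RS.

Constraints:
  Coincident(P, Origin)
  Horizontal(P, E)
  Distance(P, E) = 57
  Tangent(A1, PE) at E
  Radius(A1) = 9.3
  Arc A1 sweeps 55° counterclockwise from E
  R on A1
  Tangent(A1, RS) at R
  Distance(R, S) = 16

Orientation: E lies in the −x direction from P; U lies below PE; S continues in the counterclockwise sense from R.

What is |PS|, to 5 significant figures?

75.744

P is at the origin; PE is horizontal with |PE| = 57.0 and E on the −x side, so E = (-57.000, 0.0000). The tangent condition forces UE to be normal to PE, so U = E + (0, -9.3) = (-57.000, -9.3000). On A1, E sits at bearing 90° from U; a 55° counterclockwise sweep puts R at bearing 145°, so R = U + 9.3·(cos 145°, sin 145°) = (-64.618, -3.9657). A1 meets RS tangentially, so UR is at right angles to RS, so RS runs along (−sin 145°, cos 145°); with |RS| = 16.0, S = (-73.795, -17.072). Then |PS| = |S − P| = 75.744.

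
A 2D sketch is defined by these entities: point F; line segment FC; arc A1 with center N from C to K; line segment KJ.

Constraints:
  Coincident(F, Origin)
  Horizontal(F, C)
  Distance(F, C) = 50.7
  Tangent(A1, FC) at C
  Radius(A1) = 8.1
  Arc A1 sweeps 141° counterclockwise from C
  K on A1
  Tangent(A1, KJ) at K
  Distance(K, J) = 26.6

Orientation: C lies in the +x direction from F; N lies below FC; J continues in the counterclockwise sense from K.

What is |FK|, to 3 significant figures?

47.8

F is at the origin; F and C share the same y with |FC| = 50.7 and C on the +x side, so C = (50.7, 0.00). The tangent condition forces NC to be normal to FC, so N = C + (0, -8.1) = (50.7, -8.10). On A1, C sits at bearing 90° from N; a 141° counterclockwise sweep puts K at bearing 231°, so K = N + 8.1·(cos 231°, sin 231°) = (45.6, -14.4). Then |FK| = |K − F| = 47.8.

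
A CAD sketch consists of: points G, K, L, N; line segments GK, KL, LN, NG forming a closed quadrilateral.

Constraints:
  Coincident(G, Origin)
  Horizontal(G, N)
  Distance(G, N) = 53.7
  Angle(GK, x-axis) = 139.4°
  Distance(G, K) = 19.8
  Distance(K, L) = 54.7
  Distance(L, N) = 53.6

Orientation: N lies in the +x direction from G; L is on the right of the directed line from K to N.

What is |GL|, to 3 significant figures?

36.6

Checks: |KL| = 54.70 ✓; |LN| = 53.60 ✓.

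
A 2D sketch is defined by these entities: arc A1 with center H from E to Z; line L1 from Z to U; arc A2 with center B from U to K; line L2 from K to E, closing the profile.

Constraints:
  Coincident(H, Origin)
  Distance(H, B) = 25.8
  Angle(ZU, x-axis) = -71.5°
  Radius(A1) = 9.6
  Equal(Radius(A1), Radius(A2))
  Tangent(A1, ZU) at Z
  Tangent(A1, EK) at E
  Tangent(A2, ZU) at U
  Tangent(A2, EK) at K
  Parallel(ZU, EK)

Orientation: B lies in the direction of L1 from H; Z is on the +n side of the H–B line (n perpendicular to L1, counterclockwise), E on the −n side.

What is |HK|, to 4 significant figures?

27.53

Tangency of A1 to both parallel lines with radius 9.6 puts Z and E at H ± 9.6·n: Z = (9.104, 3.046), E = (-9.104, -3.046). Equal radii place U and K the same way about B: U = B + 9.6·n = (17.29, -21.42), K = B − 9.6·n = (-0.9174, -27.51). Then |HK| = |K − H| = 27.53.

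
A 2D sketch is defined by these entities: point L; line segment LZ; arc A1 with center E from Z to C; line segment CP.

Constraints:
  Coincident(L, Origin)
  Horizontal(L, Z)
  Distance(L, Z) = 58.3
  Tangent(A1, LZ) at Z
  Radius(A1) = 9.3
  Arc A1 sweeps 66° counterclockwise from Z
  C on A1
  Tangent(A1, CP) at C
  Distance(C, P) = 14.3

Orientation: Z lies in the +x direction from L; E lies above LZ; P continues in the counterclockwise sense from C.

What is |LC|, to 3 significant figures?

67.0

L is at the origin; L and Z share the same y with |LZ| = 58.3 and Z on the +x side, so Z = (58.3, 0.00). A1 meets LZ tangentially, so EZ is at right angles to LZ, so E = Z + (0, 9.3) = (58.3, 9.30). On A1, Z sits at bearing -90° from E; a 66° counterclockwise sweep puts C at bearing -24°, so C = E + 9.3·(cos -24°, sin -24°) = (66.8, 5.52). Then |LC| = |C − L| = 67.0.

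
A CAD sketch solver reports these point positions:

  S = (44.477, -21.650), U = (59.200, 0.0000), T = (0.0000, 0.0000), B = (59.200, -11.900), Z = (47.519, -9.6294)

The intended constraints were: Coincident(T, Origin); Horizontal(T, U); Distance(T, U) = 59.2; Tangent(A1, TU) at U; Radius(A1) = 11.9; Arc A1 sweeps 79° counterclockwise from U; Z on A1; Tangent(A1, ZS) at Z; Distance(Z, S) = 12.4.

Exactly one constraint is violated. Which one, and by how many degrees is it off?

Tangent(A1, ZS) at Z — off by 3.20°.

T = (0.00, 0.00) ✓; T.y = 0.00, U.y = 0.00 ✓; |TU| = 59.20 ✓; ∠(BU, UT) = 90.00° ✓; |BU| = 11.90 ✓; bearing(B→Z) − bearing(B→U) = 79.00° ✓; |BZ| = 11.90 ✓; ∠(BZ, ZS) = 93.20° ✗; |ZS| = 12.40 ✓.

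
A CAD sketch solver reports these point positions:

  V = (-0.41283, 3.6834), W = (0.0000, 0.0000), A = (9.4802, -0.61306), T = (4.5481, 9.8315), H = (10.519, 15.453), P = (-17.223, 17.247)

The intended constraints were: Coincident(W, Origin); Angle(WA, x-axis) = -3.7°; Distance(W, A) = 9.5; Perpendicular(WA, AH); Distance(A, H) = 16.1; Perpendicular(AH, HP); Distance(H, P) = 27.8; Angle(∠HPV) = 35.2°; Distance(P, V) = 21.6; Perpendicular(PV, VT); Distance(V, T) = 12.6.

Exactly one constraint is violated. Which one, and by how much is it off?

Distance(V, T) = 12.6 — off by 4.70.

W = (0.00, 0.00) ✓; WA at -3.700° ✓; |WA| = 9.500 ✓; ∠(WA, AH) = 90.00° ✓; |AH| = 16.10 ✓; ∠(AH, HP) = 90.00° ✓; |HP| = 27.80 ✓; ∠HPV = 35.20° ✓; |PV| = 21.60 ✓; ∠(PV, VT) = 90.00° ✓; |VT| = 7.900 ✗.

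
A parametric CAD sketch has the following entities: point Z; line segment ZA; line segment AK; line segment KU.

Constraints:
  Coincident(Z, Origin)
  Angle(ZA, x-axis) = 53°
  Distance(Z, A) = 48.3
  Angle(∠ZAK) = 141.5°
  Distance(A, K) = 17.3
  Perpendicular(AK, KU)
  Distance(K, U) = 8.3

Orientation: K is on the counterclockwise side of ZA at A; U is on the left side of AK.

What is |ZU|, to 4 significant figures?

59.24

∠ZAK = 141.5°, so AK runs at 53.0° + (180° − 141.5°) = 91.50° from the x-axis; with |AK| = 17.3, K = A + 17.3·(cos 91.50°, sin 91.50°) = (28.61, 55.87). AK is perpendicular to KU; with |KU| = 8.3 on the left of AK, U = K + 8.3·(-0.9997, -0.02618) = (20.32, 55.65). Then |ZU| = |U − Z| = 59.24.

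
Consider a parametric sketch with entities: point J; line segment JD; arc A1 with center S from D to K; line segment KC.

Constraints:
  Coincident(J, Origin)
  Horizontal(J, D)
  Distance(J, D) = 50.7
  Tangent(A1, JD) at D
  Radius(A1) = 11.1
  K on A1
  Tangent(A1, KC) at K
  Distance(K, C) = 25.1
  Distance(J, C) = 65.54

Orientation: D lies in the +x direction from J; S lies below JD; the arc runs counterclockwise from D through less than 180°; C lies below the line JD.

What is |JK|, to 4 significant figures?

44.16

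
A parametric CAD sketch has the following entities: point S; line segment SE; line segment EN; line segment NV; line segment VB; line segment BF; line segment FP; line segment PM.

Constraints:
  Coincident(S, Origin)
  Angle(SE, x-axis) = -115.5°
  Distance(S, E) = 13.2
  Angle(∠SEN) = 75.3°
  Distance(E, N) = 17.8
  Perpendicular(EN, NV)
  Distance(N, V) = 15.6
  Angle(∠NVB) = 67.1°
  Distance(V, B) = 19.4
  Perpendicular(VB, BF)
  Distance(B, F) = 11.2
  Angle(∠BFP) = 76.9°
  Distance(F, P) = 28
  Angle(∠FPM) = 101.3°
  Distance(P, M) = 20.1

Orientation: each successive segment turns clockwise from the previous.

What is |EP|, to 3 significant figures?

30.4

S is at the origin; SE runs at -115.5° with length 13.2, so E = (-5.68, -11.9). ∠SEN = 75.3° gives EN at 140° from the x-axis; with |EN| = 17.8, N = (-19.3, -0.425). EN is perpendicular to NV, so NV runs at 49.8°; with |NV| = 15.6, V = (-9.21, 11.5). ∠NVB = 67.1° gives VB at -63.1° from the x-axis; with |VB| = 19.4, B = (-0.432, -5.81). VB is perpendicular to BF, so BF runs at -153°; with |BF| = 11.2, F = (-10.4, -10.9). ∠BFP = 76.9° gives FP at 104° from the x-axis; with |FP| = 28.0, P = (-17.1, 16.3). Then |EP| = |P − E| = 30.4.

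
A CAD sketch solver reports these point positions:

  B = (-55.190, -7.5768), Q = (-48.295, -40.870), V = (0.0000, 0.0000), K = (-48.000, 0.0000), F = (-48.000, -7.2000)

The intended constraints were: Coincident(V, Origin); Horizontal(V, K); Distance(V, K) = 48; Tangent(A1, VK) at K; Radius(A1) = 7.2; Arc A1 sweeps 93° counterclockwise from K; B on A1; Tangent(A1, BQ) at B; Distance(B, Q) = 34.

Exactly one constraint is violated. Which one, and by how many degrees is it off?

Tangent(A1, BQ) at B — off by 8.70°.

V = (0.00, 0.00) ✓; V.y = 0.00, K.y = 0.00 ✓; |VK| = 48.00 ✓; ∠(FK, KV) = 90.00° ✓; |FK| = 7.200 ✓; bearing(F→B) − bearing(F→K) = 93.00° ✓; |FB| = 7.200 ✓; ∠(FB, BQ) = 81.30° ✗; |BQ| = 34.00 ✓.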